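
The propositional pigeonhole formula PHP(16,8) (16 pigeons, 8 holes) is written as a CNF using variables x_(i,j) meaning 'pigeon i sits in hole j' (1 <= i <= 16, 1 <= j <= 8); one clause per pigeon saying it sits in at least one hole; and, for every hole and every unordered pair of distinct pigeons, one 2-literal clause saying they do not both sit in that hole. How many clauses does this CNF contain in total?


PHP(16,8): 16 pigeons, 8 holes, 16*8 = 128 variables.
- pigeon clauses: one per pigeon -> 16 clauses
- hole clauses: 8 holes * C(16,2) = 8 * 120 -> 960 clauses
Total clauses = 16 + 960 = 976

976


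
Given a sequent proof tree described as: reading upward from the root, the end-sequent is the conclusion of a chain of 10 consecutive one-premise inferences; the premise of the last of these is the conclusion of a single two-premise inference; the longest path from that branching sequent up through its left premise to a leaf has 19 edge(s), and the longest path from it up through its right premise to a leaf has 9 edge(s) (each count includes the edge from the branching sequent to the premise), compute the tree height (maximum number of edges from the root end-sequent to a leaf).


Longest path through the left premise: 19 edges (measured from the branching sequent)
Longest path through the right premise: 9 edges
Height of the subtree rooted at the branching sequent: max(19, 9) = 19
The branching sequent sits 10 edges above the root (the chain of one-premise inferences), so height = 19 + 10 = 29

29


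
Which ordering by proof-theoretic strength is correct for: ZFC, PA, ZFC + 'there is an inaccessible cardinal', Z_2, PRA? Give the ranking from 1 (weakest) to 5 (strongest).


Ordering by consistency strength:
1. PRA
2. PA
3. Z_2
4. ZFC
5. ZFC + 'there is an inaccessible cardinal'


ZFC=4, PA=2, ZFC + 'there is an inaccessible cardinal'=5, Z_2=3, PRA=1


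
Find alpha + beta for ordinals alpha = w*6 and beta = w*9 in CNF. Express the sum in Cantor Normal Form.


Ordinal addition w*6 + w*9:
Both terms have the same exponent 1.
w^e*c + w^e*d = w^e*(c+d).
Result = w^1*(6+9) = w*15

w*15


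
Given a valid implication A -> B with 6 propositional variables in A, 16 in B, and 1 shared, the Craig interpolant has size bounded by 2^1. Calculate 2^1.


Shared atoms = 1
Craig interpolant size bound = 2^1
= 2

2


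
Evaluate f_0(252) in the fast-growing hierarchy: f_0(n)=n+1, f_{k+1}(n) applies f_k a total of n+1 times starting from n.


f_0(252) = 252 + 1 = 253

253


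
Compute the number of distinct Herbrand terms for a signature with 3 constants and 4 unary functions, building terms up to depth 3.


Herbrand terms by depth:
Depth 0: 3 constants
Depth 1: 12 new terms (running total: 15)
Depth 2: 48 new terms (running total: 63)
Depth 3: 192 new terms (running total: 255)
Total distinct ground terms = 255

255


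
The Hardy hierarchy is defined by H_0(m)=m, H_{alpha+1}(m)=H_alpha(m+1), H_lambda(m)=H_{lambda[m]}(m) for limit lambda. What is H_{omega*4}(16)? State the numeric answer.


H_{omega*4}(16):
For the Hardy hierarchy, H_{omega*k}(n) = 2^k * n.
2^4 = 16.
16 * 16 = 256

256


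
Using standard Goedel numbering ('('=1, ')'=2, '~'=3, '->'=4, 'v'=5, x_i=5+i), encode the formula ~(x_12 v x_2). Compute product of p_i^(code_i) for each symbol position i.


Formula: ~(x_12 v x_2)
Symbol codes: [3, 1, 17, 5, 7, 2]
Primes: [2, 3, 5, 7, 11, 13]
p_1^3 = 2^3 = 8
p_2^1 = 3^1 = 3
p_3^17 = 5^17 = 762939453125
p_4^5 = 7^5 = 16807
p_5^7 = 11^7 = 19487171
p_6^2 = 13^2 = 169
Product = 1013507615231195068359375000

1013507615231195068359375000


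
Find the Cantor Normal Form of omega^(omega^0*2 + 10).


omega^(omega^0*2 + 10):
omega^0 = 1, so the exponent is 2 + 10 = 12 (finite ordinal addition).
Result = omega^12, already a single CNF term.

omega^12


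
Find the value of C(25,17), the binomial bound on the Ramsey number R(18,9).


R(18,9) <= C(18+9-2, 18-1) = C(25, 17)
C(25, 17) = 25! / (17! * 8!)
= 1081575

1081575


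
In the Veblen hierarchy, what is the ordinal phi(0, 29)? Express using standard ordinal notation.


phi(0, 29):
phi(0, beta) = omega^beta by definition.
phi(0, 29) = omega^29

omega^29


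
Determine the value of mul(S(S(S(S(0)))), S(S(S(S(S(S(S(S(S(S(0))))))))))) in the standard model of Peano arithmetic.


mul(S^4(0), S^10(0)):
S^4(0) = 4
S^10(0) = 10
4 * 10 = 40

40


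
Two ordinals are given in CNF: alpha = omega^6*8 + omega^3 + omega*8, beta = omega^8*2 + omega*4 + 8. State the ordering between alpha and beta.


Compare term by term from highest exponent:
alpha = omega^6*8 + omega^3 + omega*8
beta = omega^8*2 + omega*4 + 8
Term 1: alpha has omega^6*8, beta has omega^8*2
Term 2: alpha has omega^3*1, beta has omega^1*4
Term 3: alpha has omega^1*8, beta has omega^0*8
Result: alpha < beta

alpha < beta


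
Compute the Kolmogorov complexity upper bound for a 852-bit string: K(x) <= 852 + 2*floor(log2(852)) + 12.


floor(log2(852)) = 9
2 * 9 = 18
K(x) <= 852 + 18 + 12 = 882

882


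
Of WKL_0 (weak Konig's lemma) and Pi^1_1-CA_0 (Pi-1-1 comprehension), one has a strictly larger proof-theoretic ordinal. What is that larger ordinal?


Proof-theoretic ordinal of WKL_0 (weak Konig's lemma): omega^omega
Proof-theoretic ordinal of Pi^1_1-CA_0 (Pi-1-1 comprehension): psi_0(Omega_omega)
Comparing: omega^omega < psi_0(Omega_omega).
The larger ordinal is psi_0(Omega_omega) (from Pi^1_1-CA_0 (Pi-1-1 comprehension)).

psi_0(Omega_omega)


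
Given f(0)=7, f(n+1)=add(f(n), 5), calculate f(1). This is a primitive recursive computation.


f(0) = 7
f(1) = add(f(0), 5) = add(7, 5) = 12


12


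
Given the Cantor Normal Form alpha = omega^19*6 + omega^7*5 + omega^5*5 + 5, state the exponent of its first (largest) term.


CNF: omega^19*6 + omega^7*5 + omega^5*5 + 5
The leading term is omega^19*6, which has exponent 19.

19


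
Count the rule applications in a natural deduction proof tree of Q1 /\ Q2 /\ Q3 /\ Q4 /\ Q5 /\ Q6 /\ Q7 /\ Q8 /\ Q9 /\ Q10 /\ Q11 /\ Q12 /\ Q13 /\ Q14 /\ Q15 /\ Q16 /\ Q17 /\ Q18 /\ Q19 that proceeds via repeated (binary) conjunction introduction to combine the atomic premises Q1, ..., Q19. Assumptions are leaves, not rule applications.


The target conjunction has 19 conjuncts, i.e. 18 binary /\ connectives.
Each conjunction-intro joins two pieces, so 19 atoms require 19-1 = 18 applications.
Total inference nodes = 18

18


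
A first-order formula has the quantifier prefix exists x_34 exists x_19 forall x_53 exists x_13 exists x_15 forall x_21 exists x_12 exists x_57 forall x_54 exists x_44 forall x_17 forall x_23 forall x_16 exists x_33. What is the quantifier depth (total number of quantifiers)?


Quantifier prefix has 14 quantifier symbols.
Quantifier depth = 14

14


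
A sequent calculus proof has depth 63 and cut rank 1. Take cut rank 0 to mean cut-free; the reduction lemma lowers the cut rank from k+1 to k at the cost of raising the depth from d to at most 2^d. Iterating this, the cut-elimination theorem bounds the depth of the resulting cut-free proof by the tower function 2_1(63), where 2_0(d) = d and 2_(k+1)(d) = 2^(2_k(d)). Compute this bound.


Each rank reduction sends depth d to at most 2^d; cut rank r needs r reductions.
2_0(63) = 63
2_1(63) = 2^63 = 9223372036854775808
Cut-free depth bound = 9223372036854775808

9223372036854775808


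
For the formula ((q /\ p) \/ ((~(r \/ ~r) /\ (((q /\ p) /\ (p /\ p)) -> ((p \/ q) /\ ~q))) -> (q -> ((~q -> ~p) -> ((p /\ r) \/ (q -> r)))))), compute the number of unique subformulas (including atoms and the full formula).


Formula: ((q /\ p) \/ ((~(r \/ ~r) /\ (((q /\ p) /\ (p /\ p)) -> ((p \/ q) /\ ~q))) -> (q -> ((~q -> ~p) -> ((p /\ r) \/ (q -> r))))))
Subformulas found:
  1. r
  2. q
  3. p
  4. ~p
  5. ~r
  6. ~q
  7. (q /\ p)
  8. (p /\ r)
  9. (p \/ q)
  10. (p /\ p)
  11. (q -> r)
  12. (r \/ ~r)
  13. (~q -> ~p)
  14. ~(r \/ ~r)
  15. ((p \/ q) /\ ~q)
  16. ((q /\ p) /\ (p /\ p))
  17. ((p /\ r) \/ (q -> r))
  18. ((~q -> ~p) -> ((p /\ r) \/ (q -> r)))
  19. (((q /\ p) /\ (p /\ p)) -> ((p \/ q) /\ ~q))
  20. (q -> ((~q -> ~p) -> ((p /\ r) \/ (q -> r))))
  21. (~(r \/ ~r) /\ (((q /\ p) /\ (p /\ p)) -> ((p \/ q) /\ ~q)))
  22. ((~(r \/ ~r) /\ (((q /\ p) /\ (p /\ p)) -> ((p \/ q) /\ ~q))) -> (q -> ((~q -> ~p) -> ((p /\ r) \/ (q -> r)))))
  23. ((q /\ p) \/ ((~(r \/ ~r) /\ (((q /\ p) /\ (p /\ p)) -> ((p \/ q) /\ ~q))) -> (q -> ((~q -> ~p) -> ((p /\ r) \/ (q -> r))))))
Total distinct subformulas = 23

23


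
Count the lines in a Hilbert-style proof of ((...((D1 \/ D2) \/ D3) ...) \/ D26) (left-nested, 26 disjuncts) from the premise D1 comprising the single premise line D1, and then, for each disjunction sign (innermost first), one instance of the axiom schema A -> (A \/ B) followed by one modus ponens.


Building the left-nested 26-ary disjunction from D1:
- 1 premise line (D1)
- 26 disjuncts means 25 disjunction signs; each needs 1 axiom instance + 1 MP = 2 lines: 2 * 25 = 50
Total = 1 + 50 = 51 lines.

51


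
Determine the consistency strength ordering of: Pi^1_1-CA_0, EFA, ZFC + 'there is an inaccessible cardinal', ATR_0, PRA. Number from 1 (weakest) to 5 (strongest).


Ordering by consistency strength:
1. EFA
2. PRA
3. ATR_0
4. Pi^1_1-CA_0
5. ZFC + 'there is an inaccessible cardinal'


Pi^1_1-CA_0=4, EFA=1, ZFC + 'there is an inaccessible cardinal'=5, ATR_0=3, PRA=2


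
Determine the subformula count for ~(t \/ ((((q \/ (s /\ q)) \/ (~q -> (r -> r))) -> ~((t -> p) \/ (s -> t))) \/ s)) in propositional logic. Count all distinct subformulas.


Formula: ~(t \/ ((((q \/ (s /\ q)) \/ (~q -> (r -> r))) -> ~((t -> p) \/ (s -> t))) \/ s))
Subformulas found:
  1. r
  2. q
  3. s
  4. t
  5. p
  6. ~q
  7. (s /\ q)
  8. (s -> t)
  9. (r -> r)
  10. (t -> p)
  11. (q \/ (s /\ q))
  12. (~q -> (r -> r))
  13. ((t -> p) \/ (s -> t))
  14. ~((t -> p) \/ (s -> t))
  15. ((q \/ (s /\ q)) \/ (~q -> (r -> r)))
  16. (((q \/ (s /\ q)) \/ (~q -> (r -> r))) -> ~((t -> p) \/ (s -> t)))
  17. ((((q \/ (s /\ q)) \/ (~q -> (r -> r))) -> ~((t -> p) \/ (s -> t))) \/ s)
  18. (t \/ ((((q \/ (s /\ q)) \/ (~q -> (r -> r))) -> ~((t -> p) \/ (s -> t))) \/ s))
  19. ~(t \/ ((((q \/ (s /\ q)) \/ (~q -> (r -> r))) -> ~((t -> p) \/ (s -> t))) \/ s))
Total distinct subformulas = 19

19


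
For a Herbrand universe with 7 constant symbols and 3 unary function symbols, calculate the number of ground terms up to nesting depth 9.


Herbrand terms by depth:
Depth 0: 7 constants
Depth 1: 21 new terms (running total: 28)
Depth 2: 63 new terms (running total: 91)
Depth 3: 189 new terms (running total: 280)
Depth 4: 567 new terms (running total: 847)
Depth 5: 1701 new terms (running total: 2548)
Depth 6: 5103 new terms (running total: 7651)
Depth 7: 15309 new terms (running total: 22960)
Depth 8: 45927 new terms (running total: 68887)
Depth 9: 137781 new terms (running total: 206668)
Total distinct ground terms = 206668

206668


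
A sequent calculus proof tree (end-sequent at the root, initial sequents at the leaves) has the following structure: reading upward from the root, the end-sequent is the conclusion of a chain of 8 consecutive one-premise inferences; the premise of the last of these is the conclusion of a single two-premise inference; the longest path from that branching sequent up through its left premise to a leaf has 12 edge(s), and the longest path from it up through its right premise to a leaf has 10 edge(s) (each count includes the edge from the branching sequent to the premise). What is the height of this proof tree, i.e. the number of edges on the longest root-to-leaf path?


Longest path through the left premise: 12 edges (measured from the branching sequent)
Longest path through the right premise: 10 edges
Height of the subtree rooted at the branching sequent: max(12, 10) = 12
The branching sequent sits 8 edges above the root (the chain of one-premise inferences), so height = 12 + 8 = 20

20


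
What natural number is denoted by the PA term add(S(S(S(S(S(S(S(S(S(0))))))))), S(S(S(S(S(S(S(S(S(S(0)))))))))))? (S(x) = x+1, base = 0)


add(S^9(0), S^10(0)):
S^9(0) = 9
S^10(0) = 10
9 + 10 = 19

19


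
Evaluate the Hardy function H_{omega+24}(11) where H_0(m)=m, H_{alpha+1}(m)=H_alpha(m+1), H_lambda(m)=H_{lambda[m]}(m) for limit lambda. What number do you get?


H_{omega+24}(11):
Unwind the 24 successor steps: H_{omega+24}(11) = H_omega(11+24) = H_omega(35).
H_omega(m) = H_m(m) = m + m = 2m.
Result = 2 * 35 = 70

70


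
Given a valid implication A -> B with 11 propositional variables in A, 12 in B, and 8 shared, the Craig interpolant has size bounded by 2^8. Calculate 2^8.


Shared atoms = 8
Craig interpolant size bound = 2^8
= 256

256


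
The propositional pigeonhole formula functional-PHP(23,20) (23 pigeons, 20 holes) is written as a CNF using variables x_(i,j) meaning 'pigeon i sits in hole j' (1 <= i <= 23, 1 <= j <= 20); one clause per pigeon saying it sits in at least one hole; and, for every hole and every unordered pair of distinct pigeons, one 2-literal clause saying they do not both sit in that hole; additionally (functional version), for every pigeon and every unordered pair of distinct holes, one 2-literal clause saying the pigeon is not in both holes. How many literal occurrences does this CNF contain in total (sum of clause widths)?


functional-PHP(23,20): 23 pigeons, 20 holes, 23*20 = 460 variables.
- pigeon clauses: one per pigeon -> 23 clauses of width 20 -> 460 literals
- hole clauses: 20 holes * C(23,2) = 20 * 253 -> 5060 clauses of width 2 -> 10120 literals
- functional clauses: 23 pigeons * C(20,2) = 23 * 190 -> 4370 clauses of width 2 -> 8740 literals
Total literal occurrences = 460 + 10120 + 8740 = 19320

19320


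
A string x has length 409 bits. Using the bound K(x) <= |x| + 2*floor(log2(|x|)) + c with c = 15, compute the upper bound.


floor(log2(409)) = 8
2 * 8 = 16
K(x) <= 409 + 16 + 15 = 440

440


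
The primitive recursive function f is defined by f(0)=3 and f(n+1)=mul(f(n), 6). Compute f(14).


f(0) = 3
f(1) = mul(f(0), 6) = mul(3, 6) = 18
f(2) = mul(f(1), 6) = mul(18, 6) = 108
f(3) = mul(f(2), 6) = mul(108, 6) = 648
f(4) = mul(f(3), 6) = mul(648, 6) = 3888
f(5) = mul(f(4), 6) = mul(3888, 6) = 23328
f(6) = mul(f(5), 6) = mul(23328, 6) = 139968
f(7) = mul(f(6), 6) = mul(139968, 6) = 839808
f(8) = mul(f(7), 6) = mul(839808, 6) = 5038848
f(9) = mul(f(8), 6) = mul(5038848, 6) = 30233088
f(10) = mul(f(9), 6) = mul(30233088, 6) = 181398528
f(11) = mul(f(10), 6) = mul(181398528, 6) = 1088391168
f(12) = mul(f(11), 6) = mul(1088391168, 6) = 6530347008
f(13) = mul(f(12), 6) = mul(6530347008, 6) = 39182082048
f(14) = mul(f(13), 6) = mul(39182082048, 6) = 235092492288


235092492288


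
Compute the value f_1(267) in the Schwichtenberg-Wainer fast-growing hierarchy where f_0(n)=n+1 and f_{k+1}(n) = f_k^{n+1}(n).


f_1(267) = f_0^268(267)
f_0 adds 1 each time, applied 268 times.
f_1(267) = 267 + 268 = 535

535


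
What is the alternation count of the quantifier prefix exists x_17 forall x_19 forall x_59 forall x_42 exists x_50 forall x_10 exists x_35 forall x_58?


Walk the prefix and count type changes:
  position 1: exists -> forall <-- alternation
  position 2: forall -> forall
  position 3: forall -> forall
  position 4: forall -> exists <-- alternation
  position 5: exists -> forall <-- alternation
  position 6: forall -> exists <-- alternation
  position 7: exists -> forall <-- alternation
Total alternations = 5

5


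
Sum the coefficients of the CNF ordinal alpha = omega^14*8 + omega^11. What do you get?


CNF: omega^14*8 + omega^11
Coefficients: 8 + 1 = 9

9


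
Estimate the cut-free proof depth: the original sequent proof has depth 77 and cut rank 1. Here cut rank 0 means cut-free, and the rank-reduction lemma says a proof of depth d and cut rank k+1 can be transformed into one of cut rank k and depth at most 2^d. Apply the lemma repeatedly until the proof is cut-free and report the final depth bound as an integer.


Each rank reduction sends depth d to at most 2^d; cut rank r needs r reductions.
2_0(77) = 77
2_1(77) = 2^77 = 151115727451828646838272
Cut-free depth bound = 151115727451828646838272

151115727451828646838272


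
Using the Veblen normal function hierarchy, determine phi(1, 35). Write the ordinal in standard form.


phi(1, 35):
phi(1, beta) = epsilon_beta (the beta-th epsilon number).
phi(1, 35) = epsilon_35

epsilon_35


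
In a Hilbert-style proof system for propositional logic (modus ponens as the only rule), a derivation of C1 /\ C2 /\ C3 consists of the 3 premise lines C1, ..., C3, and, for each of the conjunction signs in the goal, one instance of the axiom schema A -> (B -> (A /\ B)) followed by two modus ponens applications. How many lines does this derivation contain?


Conjoining 3 premises:
- 3 premise lines
- the goal has 2 conjunction signs; each costs 1 axiom instance + 2 MP = 3 lines: 3 * 2 = 6
Total = 3 + 6 = 9 lines.

9


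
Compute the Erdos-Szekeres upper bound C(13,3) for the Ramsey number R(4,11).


R(4,11) <= C(4+11-2, 4-1) = C(13, 3)
C(13, 3) = 13! / (3! * 10!)
= 286

286


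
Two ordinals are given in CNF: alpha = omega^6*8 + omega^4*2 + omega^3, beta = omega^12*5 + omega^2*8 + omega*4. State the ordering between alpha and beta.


Compare term by term from highest exponent:
alpha = omega^6*8 + omega^4*2 + omega^3
beta = omega^12*5 + omega^2*8 + omega*4
Term 1: alpha has omega^6*8, beta has omega^12*5
Term 2: alpha has omega^4*2, beta has omega^2*8
Term 3: alpha has omega^3*1, beta has omega^1*4
Result: alpha < beta

alpha < beta


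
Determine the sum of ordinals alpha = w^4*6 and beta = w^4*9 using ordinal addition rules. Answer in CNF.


Ordinal addition w^4*6 + w^4*9:
Both terms have the same exponent 4.
w^e*c + w^e*d = w^e*(c+d).
Result = w^4*(6+9) = w^4*15

w^4*15


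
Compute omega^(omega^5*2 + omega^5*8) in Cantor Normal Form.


omega^(omega^5*2 + omega^5*8):
Both terms of the exponent have the same exponent 5, so they merge: omega^5*2 + omega^5*8 = omega^5*(2+8) = omega^5*10.
omega raised to a CNF ordinal is a single CNF term: Result = omega^(omega^5*10)

omega^(omega^5*10)


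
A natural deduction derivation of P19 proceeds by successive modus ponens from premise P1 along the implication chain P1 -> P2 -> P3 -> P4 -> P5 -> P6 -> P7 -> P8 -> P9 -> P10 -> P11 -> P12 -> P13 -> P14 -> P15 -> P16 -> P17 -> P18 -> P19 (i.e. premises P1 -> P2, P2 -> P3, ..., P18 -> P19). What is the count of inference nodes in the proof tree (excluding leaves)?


We have a chain: P1 -> P2 -> P3 -> P4 -> P5 -> P6 -> P7 -> P8 -> P9 -> P10 -> P11 -> P12 -> P13 -> P14 -> P15 -> P16 -> P17 -> P18 -> P19.
Each modus ponens application produces the next variable.
The chain has 19 propositions, so 19-1 = 18 modus ponens steps.
Total inference nodes = 18

18


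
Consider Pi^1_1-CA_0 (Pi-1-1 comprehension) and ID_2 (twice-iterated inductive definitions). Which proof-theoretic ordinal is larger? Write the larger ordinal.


Proof-theoretic ordinal of Pi^1_1-CA_0 (Pi-1-1 comprehension): psi_0(Omega_omega)
Proof-theoretic ordinal of ID_2 (twice-iterated inductive definitions): psi_0(epsilon_{Omega_2+1})
Comparing: psi_0(epsilon_{Omega_2+1}) < psi_0(Omega_omega).
The larger ordinal is psi_0(Omega_omega) (from Pi^1_1-CA_0 (Pi-1-1 comprehension)).

psi_0(Omega_omega)


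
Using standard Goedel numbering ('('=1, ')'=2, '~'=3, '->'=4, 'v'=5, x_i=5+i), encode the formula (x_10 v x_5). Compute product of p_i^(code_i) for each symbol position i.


Formula: (x_10 v x_5)
Symbol codes: [1, 15, 5, 10, 2]
Primes: [2, 3, 5, 7, 11]
p_1^1 = 2^1 = 2
p_2^15 = 3^15 = 14348907
p_3^5 = 5^5 = 3125
p_4^10 = 7^10 = 282475249
p_5^2 = 11^2 = 121
Product = 3065240877512775018750

3065240877512775018750


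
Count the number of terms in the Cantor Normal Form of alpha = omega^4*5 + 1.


CNF: omega^4*5 + 1
Count the summands separated by '+':
  term 1: omega^4*5
  term 2: 1
Total terms = 2

2


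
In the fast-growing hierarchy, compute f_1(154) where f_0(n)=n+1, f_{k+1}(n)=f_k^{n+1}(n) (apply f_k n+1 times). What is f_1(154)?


f_1(154) = f_0^155(154)
f_0 adds 1 each time, applied 155 times.
f_1(154) = 154 + 155 = 309

309


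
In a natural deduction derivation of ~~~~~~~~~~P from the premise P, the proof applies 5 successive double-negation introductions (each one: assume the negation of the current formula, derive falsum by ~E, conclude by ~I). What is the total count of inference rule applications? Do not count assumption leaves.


Each double-negation introduction (from C infer ~~C) uses 2 inference nodes: one ~E (C and ~C give falsum) and one ~I (discharge ~C).
5 double negations = 5 * 2 = 10 inference nodes.

10


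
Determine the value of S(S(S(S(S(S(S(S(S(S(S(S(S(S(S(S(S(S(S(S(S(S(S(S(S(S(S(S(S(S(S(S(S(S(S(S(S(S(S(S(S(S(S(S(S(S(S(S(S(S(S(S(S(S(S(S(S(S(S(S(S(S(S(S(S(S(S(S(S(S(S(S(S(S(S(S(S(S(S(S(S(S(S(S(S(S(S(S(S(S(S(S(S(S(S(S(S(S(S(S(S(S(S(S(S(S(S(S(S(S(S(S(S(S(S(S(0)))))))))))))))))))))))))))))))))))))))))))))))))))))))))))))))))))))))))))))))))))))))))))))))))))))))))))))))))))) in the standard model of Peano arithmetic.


Counting successors applied to 0:
116 applications of S to 0 = 116

116


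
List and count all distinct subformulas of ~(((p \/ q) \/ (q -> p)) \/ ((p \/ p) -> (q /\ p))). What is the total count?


Formula: ~(((p \/ q) \/ (q -> p)) \/ ((p \/ p) -> (q /\ p)))
Subformulas found:
  1. q
  2. p
  3. (p \/ p)
  4. (q /\ p)
  5. (p \/ q)
  6. (q -> p)
  7. ((p \/ p) -> (q /\ p))
  8. ((p \/ q) \/ (q -> p))
  9. (((p \/ q) \/ (q -> p)) \/ ((p \/ p) -> (q /\ p)))
  10. ~(((p \/ q) \/ (q -> p)) \/ ((p \/ p) -> (q /\ p)))
Total distinct subformulas = 10

10


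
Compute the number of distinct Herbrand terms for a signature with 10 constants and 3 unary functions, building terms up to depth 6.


Herbrand terms by depth:
Depth 0: 10 constants
Depth 1: 30 new terms (running total: 40)
Depth 2: 90 new terms (running total: 130)
Depth 3: 270 new terms (running total: 400)
Depth 4: 810 new terms (running total: 1210)
Depth 5: 2430 new terms (running total: 3640)
Depth 6: 7290 new terms (running total: 10930)
Total distinct ground terms = 10930

10930


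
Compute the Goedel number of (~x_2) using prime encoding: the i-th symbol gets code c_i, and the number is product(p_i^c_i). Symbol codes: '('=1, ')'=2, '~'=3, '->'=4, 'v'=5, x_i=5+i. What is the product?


Formula: (~x_2)
Symbol codes: [1, 3, 7, 2]
Primes: [2, 3, 5, 7]
p_1^1 = 2^1 = 2
p_2^3 = 3^3 = 27
p_3^7 = 5^7 = 78125
p_4^2 = 7^2 = 49
Product = 206718750

206718750


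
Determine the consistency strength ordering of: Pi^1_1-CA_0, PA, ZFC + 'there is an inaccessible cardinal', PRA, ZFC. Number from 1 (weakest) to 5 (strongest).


Ordering by consistency strength:
1. PRA
2. PA
3. Pi^1_1-CA_0
4. ZFC
5. ZFC + 'there is an inaccessible cardinal'


Pi^1_1-CA_0=3, PA=2, ZFC + 'there is an inaccessible cardinal'=5, PRA=1, ZFC=4


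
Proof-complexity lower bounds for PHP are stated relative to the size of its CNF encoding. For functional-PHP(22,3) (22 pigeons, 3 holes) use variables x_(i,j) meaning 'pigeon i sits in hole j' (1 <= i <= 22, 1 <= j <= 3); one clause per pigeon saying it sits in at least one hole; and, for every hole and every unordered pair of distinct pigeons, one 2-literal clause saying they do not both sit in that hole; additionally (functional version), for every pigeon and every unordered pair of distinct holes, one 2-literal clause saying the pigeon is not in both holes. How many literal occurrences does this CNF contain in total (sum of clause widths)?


functional-PHP(22,3): 22 pigeons, 3 holes, 22*3 = 66 variables.
- pigeon clauses: one per pigeon -> 22 clauses of width 3 -> 66 literals
- hole clauses: 3 holes * C(22,2) = 3 * 231 -> 693 clauses of width 2 -> 1386 literals
- functional clauses: 22 pigeons * C(3,2) = 22 * 3 -> 66 clauses of width 2 -> 132 literals
Total literal occurrences = 66 + 1386 + 132 = 1584

1584


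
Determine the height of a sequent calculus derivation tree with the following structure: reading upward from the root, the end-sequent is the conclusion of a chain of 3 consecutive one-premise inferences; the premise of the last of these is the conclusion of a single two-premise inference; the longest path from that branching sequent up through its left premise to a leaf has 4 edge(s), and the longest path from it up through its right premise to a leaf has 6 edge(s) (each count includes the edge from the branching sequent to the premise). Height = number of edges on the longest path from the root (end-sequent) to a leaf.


Longest path through the left premise: 4 edges (measured from the branching sequent)
Longest path through the right premise: 6 edges
Height of the subtree rooted at the branching sequent: max(4, 6) = 6
The branching sequent sits 3 edges above the root (the chain of one-premise inferences), so height = 6 + 3 = 9

9


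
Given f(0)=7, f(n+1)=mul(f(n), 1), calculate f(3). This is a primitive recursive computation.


f(0) = 7
f(1) = mul(f(0), 1) = mul(7, 1) = 7
f(2) = mul(f(1), 1) = mul(7, 1) = 7
f(3) = mul(f(2), 1) = mul(7, 1) = 7


7


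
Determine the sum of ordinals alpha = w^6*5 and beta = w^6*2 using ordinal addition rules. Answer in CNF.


Ordinal addition w^6*5 + w^6*2:
Both terms have the same exponent 6.
w^e*c + w^e*d = w^e*(c+d).
Result = w^6*(5+2) = w^6*7

w^6*7


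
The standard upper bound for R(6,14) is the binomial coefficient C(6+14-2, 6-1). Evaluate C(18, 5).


R(6,14) <= C(6+14-2, 6-1) = C(18, 5)
C(18, 5) = 18! / (5! * 13!)
= 8568

8568


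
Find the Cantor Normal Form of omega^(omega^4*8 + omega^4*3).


omega^(omega^4*8 + omega^4*3):
Both terms of the exponent have the same exponent 4, so they merge: omega^4*8 + omega^4*3 = omega^4*(8+3) = omega^4*11.
omega raised to a CNF ordinal is a single CNF term: Result = omega^(omega^4*11)

omega^(omega^4*11)


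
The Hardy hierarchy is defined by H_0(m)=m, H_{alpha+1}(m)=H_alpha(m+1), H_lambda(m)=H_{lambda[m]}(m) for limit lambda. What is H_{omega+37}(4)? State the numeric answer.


H_{omega+37}(4):
Unwind the 37 successor steps: H_{omega+37}(4) = H_omega(4+37) = H_omega(41).
H_omega(m) = H_m(m) = m + m = 2m.
Result = 2 * 41 = 82

82


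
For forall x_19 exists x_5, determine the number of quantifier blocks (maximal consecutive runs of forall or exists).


Alternations = 1.
Blocks = alternations + 1 = 2

2


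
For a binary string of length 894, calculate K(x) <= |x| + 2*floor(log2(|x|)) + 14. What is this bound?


floor(log2(894)) = 9
2 * 9 = 18
K(x) <= 894 + 18 + 14 = 926

926


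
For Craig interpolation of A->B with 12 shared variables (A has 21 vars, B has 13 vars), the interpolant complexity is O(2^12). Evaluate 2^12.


Shared atoms = 12
Craig interpolant size bound = 2^12
= 4096

4096


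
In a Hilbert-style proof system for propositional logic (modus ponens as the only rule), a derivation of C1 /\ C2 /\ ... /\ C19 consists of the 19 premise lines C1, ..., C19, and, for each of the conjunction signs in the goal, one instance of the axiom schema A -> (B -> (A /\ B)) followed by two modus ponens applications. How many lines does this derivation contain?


Conjoining 19 premises:
- 19 premise lines
- the goal has 18 conjunction signs; each costs 1 axiom instance + 2 MP = 3 lines: 3 * 18 = 54
Total = 19 + 54 = 73 lines.

73


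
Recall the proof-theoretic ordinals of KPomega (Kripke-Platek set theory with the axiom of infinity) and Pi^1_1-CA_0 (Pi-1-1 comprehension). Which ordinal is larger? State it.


Proof-theoretic ordinal of KPomega (Kripke-Platek set theory with the axiom of infinity): psi_0(epsilon_{Omega+1})
Proof-theoretic ordinal of Pi^1_1-CA_0 (Pi-1-1 comprehension): psi_0(Omega_omega)
Comparing: psi_0(epsilon_{Omega+1}) < psi_0(Omega_omega).
The larger ordinal is psi_0(Omega_omega) (from Pi^1_1-CA_0 (Pi-1-1 comprehension)).

psi_0(Omega_omega)


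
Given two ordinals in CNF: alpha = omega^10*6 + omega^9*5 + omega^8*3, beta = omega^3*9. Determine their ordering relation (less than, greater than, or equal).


Compare term by term from highest exponent:
alpha = omega^10*6 + omega^9*5 + omega^8*3
beta = omega^3*9
Term 1: alpha has omega^10*6, beta has omega^3*9
Term 2: alpha has omega^9*5, beta has omega^0*0
Term 3: alpha has omega^8*3, beta has omega^0*0
Result: alpha > beta

alpha > beta


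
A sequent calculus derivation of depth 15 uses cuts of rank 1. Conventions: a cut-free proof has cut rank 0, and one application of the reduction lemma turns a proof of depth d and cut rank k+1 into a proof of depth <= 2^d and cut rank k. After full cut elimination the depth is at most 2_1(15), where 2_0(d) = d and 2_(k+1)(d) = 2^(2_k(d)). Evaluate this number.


Each rank reduction sends depth d to at most 2^d; cut rank r needs r reductions.
2_0(15) = 15
2_1(15) = 2^15 = 32768
Cut-free depth bound = 32768

32768


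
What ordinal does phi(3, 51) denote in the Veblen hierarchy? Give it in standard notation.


phi(3, 51):
phi(3, beta) = eta_beta (the beta-th eta number, fixed point of zeta).
phi(3, 51) = eta_51

eta_51


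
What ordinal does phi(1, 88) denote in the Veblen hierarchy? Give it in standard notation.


phi(1, 88):
phi(1, beta) = epsilon_beta (the beta-th epsilon number).
phi(1, 88) = epsilon_88

epsilon_88


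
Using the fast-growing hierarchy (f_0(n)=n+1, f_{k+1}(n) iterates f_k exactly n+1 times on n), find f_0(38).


f_0(38) = 38 + 1 = 39

39


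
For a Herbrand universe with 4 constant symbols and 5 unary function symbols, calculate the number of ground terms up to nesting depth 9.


Herbrand terms by depth:
Depth 0: 4 constants
Depth 1: 20 new terms (running total: 24)
Depth 2: 100 new terms (running total: 124)
Depth 3: 500 new terms (running total: 624)
Depth 4: 2500 new terms (running total: 3124)
Depth 5: 12500 new terms (running total: 15624)
Depth 6: 62500 new terms (running total: 78124)
Depth 7: 312500 new terms (running total: 390624)
Depth 8: 1562500 new terms (running total: 1953124)
Depth 9: 7812500 new terms (running total: 9765624)
Total distinct ground terms = 9765624

9765624


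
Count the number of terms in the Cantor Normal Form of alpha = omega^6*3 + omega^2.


CNF: omega^6*3 + omega^2
Count the summands separated by '+':
  term 1: omega^6*3
  term 2: omega^2
Total terms = 2

2


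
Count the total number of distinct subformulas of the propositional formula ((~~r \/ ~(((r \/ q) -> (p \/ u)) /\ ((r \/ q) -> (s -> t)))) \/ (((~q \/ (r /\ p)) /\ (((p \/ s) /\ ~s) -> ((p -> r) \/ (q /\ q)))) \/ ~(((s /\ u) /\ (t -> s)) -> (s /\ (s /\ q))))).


Formula: ((~~r \/ ~(((r \/ q) -> (p \/ u)) /\ ((r \/ q) -> (s -> t)))) \/ (((~q \/ (r /\ p)) /\ (((p \/ s) /\ ~s) -> ((p -> r) \/ (q /\ q)))) \/ ~(((s /\ u) /\ (t -> s)) -> (s /\ (s /\ q)))))
Subformulas found:
  1. r
  2. p
  3. q
  4. u
  5. s
  6. t
  7. ~s
  8. ~r
  9. ~q
  10. ~~r
  11. (s /\ u)
  12. (r /\ p)
  13. (t -> s)
  14. (q /\ q)
  15. (p -> r)
  16. (s /\ q)
  17. (s -> t)
  18. (r \/ q)
  19. (p \/ s)
  20. (p \/ u)
  21. (s /\ (s /\ q))
  22. ((p \/ s) /\ ~s)
  23. (~q \/ (r /\ p))
  24. ((s /\ u) /\ (t -> s))
  25. ((r \/ q) -> (s -> t))
  26. ((r \/ q) -> (p \/ u))
  27. ((p -> r) \/ (q /\ q))
  28. (((s /\ u) /\ (t -> s)) -> (s /\ (s /\ q)))
  29. (((p \/ s) /\ ~s) -> ((p -> r) \/ (q /\ q)))
  30. ~(((s /\ u) /\ (t -> s)) -> (s /\ (s /\ q)))
  31. (((r \/ q) -> (p \/ u)) /\ ((r \/ q) -> (s -> t)))
  32. ~(((r \/ q) -> (p \/ u)) /\ ((r \/ q) -> (s -> t)))
  33. (~~r \/ ~(((r \/ q) -> (p \/ u)) /\ ((r \/ q) -> (s -> t))))
  34. ((~q \/ (r /\ p)) /\ (((p \/ s) /\ ~s) -> ((p -> r) \/ (q /\ q))))
  35. (((~q \/ (r /\ p)) /\ (((p \/ s) /\ ~s) -> ((p -> r) \/ (q /\ q)))) \/ ~(((s /\ u) /\ (t -> s)) -> (s /\ (s /\ q))))
  36. ((~~r \/ ~(((r \/ q) -> (p \/ u)) /\ ((r \/ q) -> (s -> t)))) \/ (((~q \/ (r /\ p)) /\ (((p \/ s) /\ ~s) -> ((p -> r) \/ (q /\ q)))) \/ ~(((s /\ u) /\ (t -> s)) -> (s /\ (s /\ q)))))
Total distinct subformulas = 36

36


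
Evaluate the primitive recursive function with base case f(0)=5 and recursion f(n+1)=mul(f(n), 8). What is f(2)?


f(0) = 5
f(1) = mul(f(0), 8) = mul(5, 8) = 40
f(2) = mul(f(1), 8) = mul(40, 8) = 320


320


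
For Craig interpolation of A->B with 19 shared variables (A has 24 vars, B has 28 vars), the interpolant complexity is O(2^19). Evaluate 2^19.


Shared atoms = 19
Craig interpolant size bound = 2^19
= 524288

524288


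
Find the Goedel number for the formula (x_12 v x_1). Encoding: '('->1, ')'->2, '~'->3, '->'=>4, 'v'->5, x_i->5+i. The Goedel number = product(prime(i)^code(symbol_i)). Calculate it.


Formula: (x_12 v x_1)
Symbol codes: [1, 17, 5, 6, 2]
Primes: [2, 3, 5, 7, 11]
p_1^1 = 2^1 = 2
p_2^17 = 3^17 = 129140163
p_3^5 = 5^5 = 3125
p_4^6 = 7^6 = 117649
p_5^2 = 11^2 = 121
Product = 11489865846570168750

11489865846570168750


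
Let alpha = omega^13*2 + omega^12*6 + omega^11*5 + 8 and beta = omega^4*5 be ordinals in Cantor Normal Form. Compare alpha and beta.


Compare term by term from highest exponent:
alpha = omega^13*2 + omega^12*6 + omega^11*5 + 8
beta = omega^4*5
Term 1: alpha has omega^13*2, beta has omega^4*5
Term 2: alpha has omega^12*6, beta has omega^0*0
Term 3: alpha has omega^11*5, beta has omega^0*0
Term 4: alpha has omega^0*8, beta has omega^0*0
Result: alpha > beta

alpha > beta


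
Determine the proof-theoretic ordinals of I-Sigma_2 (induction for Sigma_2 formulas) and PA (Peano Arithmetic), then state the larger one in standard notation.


Proof-theoretic ordinal of I-Sigma_2 (induction for Sigma_2 formulas): omega^(omega^omega)
Proof-theoretic ordinal of PA (Peano Arithmetic): epsilon_0
Comparing: omega^(omega^omega) < epsilon_0.
The larger ordinal is epsilon_0 (from PA (Peano Arithmetic)).

epsilon_0


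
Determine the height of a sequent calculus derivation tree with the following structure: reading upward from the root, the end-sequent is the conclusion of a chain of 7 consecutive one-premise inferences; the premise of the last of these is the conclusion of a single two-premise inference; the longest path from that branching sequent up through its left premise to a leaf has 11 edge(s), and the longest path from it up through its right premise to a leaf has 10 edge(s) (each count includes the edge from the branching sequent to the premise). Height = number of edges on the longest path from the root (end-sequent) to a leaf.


Longest path through the left premise: 11 edges (measured from the branching sequent)
Longest path through the right premise: 10 edges
Height of the subtree rooted at the branching sequent: max(11, 10) = 11
The branching sequent sits 7 edges above the root (the chain of one-premise inferences), so height = 11 + 7 = 18

18


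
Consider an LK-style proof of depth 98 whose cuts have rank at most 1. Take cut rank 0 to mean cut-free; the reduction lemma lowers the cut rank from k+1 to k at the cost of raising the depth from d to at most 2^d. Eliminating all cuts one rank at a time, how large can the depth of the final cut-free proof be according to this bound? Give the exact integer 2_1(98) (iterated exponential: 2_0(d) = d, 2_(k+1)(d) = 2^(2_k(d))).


Each rank reduction sends depth d to at most 2^d; cut rank r needs r reductions.
2_0(98) = 98
2_1(98) = 2^98 = 316912650057057350374175801344
Cut-free depth bound = 316912650057057350374175801344

316912650057057350374175801344


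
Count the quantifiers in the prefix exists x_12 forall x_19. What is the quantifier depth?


Quantifier prefix has 2 quantifier symbols.
Quantifier depth = 2

2


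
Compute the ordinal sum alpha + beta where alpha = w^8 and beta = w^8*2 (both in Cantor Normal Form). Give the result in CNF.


Ordinal addition w^8 + w^8*2:
Both terms have the same exponent 8.
w^e*c + w^e*d = w^e*(c+d).
Result = w^8*(1+2) = w^8*3

w^8*3


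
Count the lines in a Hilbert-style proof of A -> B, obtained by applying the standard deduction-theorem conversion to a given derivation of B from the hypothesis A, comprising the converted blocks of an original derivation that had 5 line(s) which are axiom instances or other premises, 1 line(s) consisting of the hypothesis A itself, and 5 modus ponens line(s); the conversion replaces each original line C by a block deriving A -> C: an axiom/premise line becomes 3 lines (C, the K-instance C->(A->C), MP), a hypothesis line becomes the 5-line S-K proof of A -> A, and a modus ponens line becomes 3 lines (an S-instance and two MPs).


Deduction-theorem conversion, block by block:
- 5 axiom/premise lines -> 3 lines each = 15
- 1 hypothesis lines -> 5 lines each (identity proof A->A) = 5
- 5 MP lines -> 3 lines each (S-instance, MP, MP) = 15
Total = 15 + 5 + 15 = 35 lines.

35


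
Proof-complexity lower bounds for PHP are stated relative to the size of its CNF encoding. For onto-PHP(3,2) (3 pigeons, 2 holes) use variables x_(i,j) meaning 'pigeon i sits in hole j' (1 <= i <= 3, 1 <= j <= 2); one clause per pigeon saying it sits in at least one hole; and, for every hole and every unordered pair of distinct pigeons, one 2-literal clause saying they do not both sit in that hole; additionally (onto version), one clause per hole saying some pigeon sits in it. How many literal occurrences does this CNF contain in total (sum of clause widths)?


onto-PHP(3,2): 3 pigeons, 2 holes, 3*2 = 6 variables.
- pigeon clauses: one per pigeon -> 3 clauses of width 2 -> 6 literals
- hole clauses: 2 holes * C(3,2) = 2 * 3 -> 6 clauses of width 2 -> 12 literals
- onto clauses: one per hole -> 2 clauses of width 3 -> 6 literals
Total literal occurrences = 6 + 12 + 6 = 24

24


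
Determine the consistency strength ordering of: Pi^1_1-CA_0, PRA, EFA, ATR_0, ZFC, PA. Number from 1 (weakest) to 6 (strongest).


Ordering by consistency strength:
1. EFA
2. PRA
3. PA
4. ATR_0
5. Pi^1_1-CA_0
6. ZFC


Pi^1_1-CA_0=5, PRA=2, EFA=1, ATR_0=4, ZFC=6, PA=3


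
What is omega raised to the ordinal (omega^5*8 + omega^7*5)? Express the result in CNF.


omega^(omega^5*8 + omega^7*5):
In ordinal addition a term is absorbed by a following term of strictly larger exponent: 5 < 7, so omega^5*8 + omega^7*5 = omega^7*5.
omega raised to a CNF ordinal is a single CNF term: Result = omega^(omega^7*5)

omega^(omega^7*5)


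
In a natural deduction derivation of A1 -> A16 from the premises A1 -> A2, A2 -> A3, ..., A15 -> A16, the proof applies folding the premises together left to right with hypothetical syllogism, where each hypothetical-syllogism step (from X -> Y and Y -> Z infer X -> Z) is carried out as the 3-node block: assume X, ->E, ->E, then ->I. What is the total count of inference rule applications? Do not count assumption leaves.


There are 15 premises in the chain. The first HS step combines premises 1 and 2; each further premise needs one more HS step.
So 15 premises require 15 - 1 = 14 hypothetical-syllogism steps.
Each HS step uses 3 inference nodes (->E, ->E, ->I).
14 * 3 = 42 total inference nodes.

42


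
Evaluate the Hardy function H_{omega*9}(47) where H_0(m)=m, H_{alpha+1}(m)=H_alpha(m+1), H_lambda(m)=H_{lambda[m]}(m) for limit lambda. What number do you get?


H_{omega*9}(47):
For the Hardy hierarchy, H_{omega*k}(n) = 2^k * n.
2^9 = 512.
512 * 47 = 24064

24064


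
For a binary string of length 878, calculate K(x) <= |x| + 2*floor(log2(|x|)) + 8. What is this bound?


floor(log2(878)) = 9
2 * 9 = 18
K(x) <= 878 + 18 + 8 = 904

904


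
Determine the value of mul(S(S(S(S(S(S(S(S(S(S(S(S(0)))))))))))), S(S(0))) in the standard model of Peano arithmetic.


mul(S^12(0), S^2(0)):
S^12(0) = 12
S^2(0) = 2
12 * 2 = 24

24


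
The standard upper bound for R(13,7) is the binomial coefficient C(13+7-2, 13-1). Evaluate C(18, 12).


R(13,7) <= C(13+7-2, 13-1) = C(18, 12)
C(18, 12) = 18! / (12! * 6!)
= 18564

18564


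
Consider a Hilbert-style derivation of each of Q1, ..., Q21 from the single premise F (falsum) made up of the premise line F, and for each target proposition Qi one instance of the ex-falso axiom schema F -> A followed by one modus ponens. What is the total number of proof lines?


Ex falso, line by line:
- 1 premise line (F)
- 21 targets, each needing 1 axiom instance (F -> Qi) + 1 MP = 2 lines: 2 * 21 = 42
Total = 1 + 42 = 43 lines.

43
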